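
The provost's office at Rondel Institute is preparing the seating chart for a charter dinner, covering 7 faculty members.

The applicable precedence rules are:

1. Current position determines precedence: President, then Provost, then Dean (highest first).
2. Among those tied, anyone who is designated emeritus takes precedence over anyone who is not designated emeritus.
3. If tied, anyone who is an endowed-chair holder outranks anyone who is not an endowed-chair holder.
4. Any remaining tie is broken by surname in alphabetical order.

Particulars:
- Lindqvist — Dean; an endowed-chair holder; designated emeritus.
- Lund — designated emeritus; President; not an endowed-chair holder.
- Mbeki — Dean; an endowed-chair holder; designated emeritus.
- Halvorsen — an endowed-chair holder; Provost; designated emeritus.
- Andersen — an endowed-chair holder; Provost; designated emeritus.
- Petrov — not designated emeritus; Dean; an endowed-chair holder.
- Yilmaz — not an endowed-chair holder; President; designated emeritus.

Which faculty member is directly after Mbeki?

Petrov

By current position: Lund and Yilmaz (President); then Andersen and Halvorsen (Provost); then Lindqvist, Mbeki and Petrov (Dean).
Lund and Yilmaz are each designated emeritus, so the next rule applies.
Lund and Yilmaz are each not an endowed-chair holder, so the next rule applies.
Among Lund and Yilmaz, alphabetically by surname: Lund before Yilmaz.
Andersen and Halvorsen are each designated emeritus, so the next rule applies.
Andersen and Halvorsen are each an endowed-chair holder, so the next rule applies.
Among Andersen and Halvorsen, alphabetically by surname: Andersen before Halvorsen.
Among Lindqvist, Mbeki and Petrov, designated emeritus before not designated emeritus: Lindqvist and Mbeki (designated emeritus) before Petrov (not designated emeritus).
Lindqvist and Mbeki are each an endowed-chair holder, so the next rule applies.
Among Lindqvist and Mbeki, alphabetically by surname: Lindqvist before Mbeki.
Order: Lund, Yilmaz, Andersen, Halvorsen, Lindqvist, Mbeki, Petrov.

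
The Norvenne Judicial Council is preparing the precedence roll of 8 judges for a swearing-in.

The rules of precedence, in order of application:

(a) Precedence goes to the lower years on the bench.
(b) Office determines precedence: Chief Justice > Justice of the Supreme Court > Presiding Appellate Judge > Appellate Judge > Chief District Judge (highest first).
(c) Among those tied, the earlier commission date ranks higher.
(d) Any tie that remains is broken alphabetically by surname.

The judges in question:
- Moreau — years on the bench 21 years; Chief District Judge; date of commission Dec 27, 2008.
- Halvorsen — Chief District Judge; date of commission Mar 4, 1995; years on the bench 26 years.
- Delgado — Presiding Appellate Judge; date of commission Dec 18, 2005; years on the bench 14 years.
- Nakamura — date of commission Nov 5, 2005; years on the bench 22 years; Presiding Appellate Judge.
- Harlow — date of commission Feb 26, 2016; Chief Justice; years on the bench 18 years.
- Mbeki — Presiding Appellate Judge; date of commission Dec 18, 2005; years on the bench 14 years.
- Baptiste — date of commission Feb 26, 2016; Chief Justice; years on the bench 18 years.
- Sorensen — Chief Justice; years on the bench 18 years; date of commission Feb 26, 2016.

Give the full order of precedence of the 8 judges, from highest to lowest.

By years on the bench (lower first): Delgado and Mbeki (both 14 years); then Baptiste, Harlow and Sorensen (each 18 years); then Moreau (21 years); then Nakamura (22 years); then Halvorsen (26 years).
Delgado and Mbeki are each Presiding Appellate Judge, so the next rule applies.
Delgado and Mbeki both have date of commission Dec 18, 2005, so the next rule applies.
Among Delgado and Mbeki, alphabetically by surname: Delgado before Mbeki.
Baptiste, Harlow and Sorensen are each Chief Justice, so the next rule applies.
Baptiste, Harlow and Sorensen all have date of commission Feb 26, 2016, so the next rule applies.
Among Baptiste, Harlow and Sorensen, alphabetically by surname: Baptiste before Harlow before Sorensen.
Full order: Delgado, Mbeki, Baptiste, Harlow, Sorensen, Moreau, Nakamura, Halvorsen.

Delgado, Mbeki, Baptiste, Harlow, Sorensen, Moreau, Nakamura, Halvorsen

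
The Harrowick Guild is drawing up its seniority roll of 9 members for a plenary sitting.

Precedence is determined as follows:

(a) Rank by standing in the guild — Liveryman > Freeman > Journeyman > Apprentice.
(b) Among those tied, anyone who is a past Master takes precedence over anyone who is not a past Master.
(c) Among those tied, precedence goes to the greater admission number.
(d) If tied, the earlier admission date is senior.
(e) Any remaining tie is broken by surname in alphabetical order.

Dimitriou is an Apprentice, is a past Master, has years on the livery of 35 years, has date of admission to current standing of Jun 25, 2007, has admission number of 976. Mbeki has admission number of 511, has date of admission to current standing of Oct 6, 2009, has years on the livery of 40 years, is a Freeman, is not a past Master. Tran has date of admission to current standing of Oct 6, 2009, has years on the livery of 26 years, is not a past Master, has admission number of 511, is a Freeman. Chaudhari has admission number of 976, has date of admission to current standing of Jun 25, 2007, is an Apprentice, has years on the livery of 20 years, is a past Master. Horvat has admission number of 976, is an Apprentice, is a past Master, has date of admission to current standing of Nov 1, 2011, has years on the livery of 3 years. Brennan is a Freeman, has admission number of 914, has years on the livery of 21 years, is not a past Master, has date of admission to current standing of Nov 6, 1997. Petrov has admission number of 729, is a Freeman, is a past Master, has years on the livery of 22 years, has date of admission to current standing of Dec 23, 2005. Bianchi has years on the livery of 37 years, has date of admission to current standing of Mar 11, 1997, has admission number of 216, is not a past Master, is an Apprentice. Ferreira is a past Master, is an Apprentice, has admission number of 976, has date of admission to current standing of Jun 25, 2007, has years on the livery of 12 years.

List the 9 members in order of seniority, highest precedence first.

Petrov, Brennan, Mbeki, Tran, Chaudhari, Dimitriou, Ferreira, Horvat, Bianchi

By standing in the guild: Petrov, Brennan, Mbeki and Tran (Freeman); then Chaudhari, Dimitriou, Ferreira, Horvat and Bianchi (Apprentice).
Among Petrov, Brennan, Mbeki and Tran, a past Master before not a past Master: Petrov (a past Master) before Brennan, Mbeki and Tran (not a past Master).
Among Brennan, Mbeki and Tran, by admission number (higher first): Brennan (914) before Mbeki and Tran (511).
Mbeki and Tran both have date of admission to current standing Oct 6, 2009, so the next rule applies.
Among Mbeki and Tran, alphabetically by surname: Mbeki before Tran.
Among Chaudhari, Dimitriou, Ferreira, Horvat and Bianchi, a past Master before not a past Master: Chaudhari, Dimitriou, Ferreira and Horvat (a past Master) before Bianchi (not a past Master).
Chaudhari, Dimitriou, Ferreira and Horvat all have admission number 976, so the next rule applies.
Among Chaudhari, Dimitriou, Ferreira and Horvat, by date of admission to current standing (earlier first): Chaudhari, Dimitriou and Ferreira (Jun 25, 2007) before Horvat (Nov 1, 2011).
Among Chaudhari, Dimitriou and Ferreira, alphabetically by surname: Chaudhari before Dimitriou before Ferreira.
Full order: Petrov, Brennan, Mbeki, Tran, Chaudhari, Dimitriou, Ferreira, Horvat, Bianchi.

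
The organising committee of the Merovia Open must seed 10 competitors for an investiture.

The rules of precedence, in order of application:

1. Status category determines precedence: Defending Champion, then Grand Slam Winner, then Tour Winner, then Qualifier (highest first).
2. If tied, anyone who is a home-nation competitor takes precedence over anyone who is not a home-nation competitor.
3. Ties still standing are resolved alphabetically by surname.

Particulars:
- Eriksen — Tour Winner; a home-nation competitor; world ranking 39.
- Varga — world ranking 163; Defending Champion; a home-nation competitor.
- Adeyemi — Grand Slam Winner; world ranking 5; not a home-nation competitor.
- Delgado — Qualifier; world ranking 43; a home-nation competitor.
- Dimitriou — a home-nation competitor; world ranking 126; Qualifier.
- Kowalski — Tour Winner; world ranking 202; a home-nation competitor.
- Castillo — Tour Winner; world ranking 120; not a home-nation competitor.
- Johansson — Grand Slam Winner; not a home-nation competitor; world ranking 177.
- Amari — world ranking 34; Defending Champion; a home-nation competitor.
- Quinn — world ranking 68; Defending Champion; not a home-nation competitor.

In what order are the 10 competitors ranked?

Amari, Varga, Quinn, Adeyemi, Johansson, Eriksen, Kowalski, Castillo, Delgado, Dimitriou

By status category: Amari, Varga and Quinn (Defending Champion); then Adeyemi and Johansson (Grand Slam Winner); then Eriksen, Kowalski and Castillo (Tour Winner); then Delgado and Dimitriou (Qualifier).
Among Amari, Varga and Quinn, a home-nation competitor before not a home-nation competitor: Amari and Varga (a home-nation competitor) before Quinn (not a home-nation competitor).
Among Amari and Varga, alphabetically by surname: Amari before Varga.
Adeyemi and Johansson are each not a home-nation competitor, so the next rule applies.
Among Adeyemi and Johansson, alphabetically by surname: Adeyemi before Johansson.
Among Eriksen, Kowalski and Castillo, a home-nation competitor before not a home-nation competitor: Eriksen and Kowalski (a home-nation competitor) before Castillo (not a home-nation competitor).
Among Eriksen and Kowalski, alphabetically by surname: Eriksen before Kowalski.
Delgado and Dimitriou are each a home-nation competitor, so the next rule applies.
Among Delgado and Dimitriou, alphabetically by surname: Delgado before Dimitriou.
Full order: Amari, Varga, Quinn, Adeyemi, Johansson, Eriksen, Kowalski, Castillo, Delgado, Dimitriou.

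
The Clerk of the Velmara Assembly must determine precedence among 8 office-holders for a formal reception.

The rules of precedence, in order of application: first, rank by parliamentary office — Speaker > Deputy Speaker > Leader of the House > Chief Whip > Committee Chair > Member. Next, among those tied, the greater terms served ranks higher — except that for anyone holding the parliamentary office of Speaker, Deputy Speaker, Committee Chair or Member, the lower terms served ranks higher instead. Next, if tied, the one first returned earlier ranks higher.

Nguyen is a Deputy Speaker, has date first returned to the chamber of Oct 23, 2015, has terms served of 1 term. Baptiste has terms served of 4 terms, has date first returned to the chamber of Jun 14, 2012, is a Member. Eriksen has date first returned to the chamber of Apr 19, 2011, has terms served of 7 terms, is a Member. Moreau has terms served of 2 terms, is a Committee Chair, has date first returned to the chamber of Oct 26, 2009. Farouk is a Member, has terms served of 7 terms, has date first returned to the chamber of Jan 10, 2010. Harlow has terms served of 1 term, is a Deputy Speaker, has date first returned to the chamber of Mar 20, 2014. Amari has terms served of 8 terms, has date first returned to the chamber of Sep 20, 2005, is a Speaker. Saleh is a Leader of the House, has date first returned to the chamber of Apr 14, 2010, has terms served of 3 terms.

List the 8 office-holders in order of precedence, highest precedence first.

By parliamentary office: Amari (Speaker); then Harlow and Nguyen (Deputy Speaker); then Saleh (Leader of the House); then Moreau (Committee Chair); then Baptiste, Farouk and Eriksen (Member).
Harlow and Nguyen both have terms served 1 term, so the next rule applies.
Among Harlow and Nguyen, by date first returned to the chamber (earlier first): Harlow (Mar 20, 2014) before Nguyen (Oct 23, 2015).
Among Baptiste, Farouk and Eriksen, by terms served (lower first) (reversed rule for this group): Baptiste (4 terms) before Farouk and Eriksen (7 terms).
Among Farouk and Eriksen, by date first returned to the chamber (earlier first): Farouk (Jan 10, 2010) before Eriksen (Apr 19, 2011).
Full order: Amari, Harlow, Nguyen, Saleh, Moreau, Baptiste, Farouk, Eriksen.

Amari, Harlow, Nguyen, Saleh, Moreau, Baptiste, Farouk, Eriksen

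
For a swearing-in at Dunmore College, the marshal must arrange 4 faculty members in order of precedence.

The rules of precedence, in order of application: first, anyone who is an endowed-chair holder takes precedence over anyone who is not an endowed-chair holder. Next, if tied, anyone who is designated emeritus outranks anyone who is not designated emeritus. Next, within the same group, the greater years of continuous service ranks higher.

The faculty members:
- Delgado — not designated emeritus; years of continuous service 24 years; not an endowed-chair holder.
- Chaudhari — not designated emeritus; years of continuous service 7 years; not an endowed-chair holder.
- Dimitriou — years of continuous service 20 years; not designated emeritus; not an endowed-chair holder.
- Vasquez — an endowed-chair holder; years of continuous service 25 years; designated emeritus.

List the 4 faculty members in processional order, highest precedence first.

By the first rule: Vasquez (an endowed-chair holder); then Delgado, Dimitriou and Chaudhari (each not an endowed-chair holder).
Delgado, Dimitriou and Chaudhari are each not designated emeritus, so the next rule applies.
Among Delgado, Dimitriou and Chaudhari, by years of continuous service (higher first): Delgado (24 years) before Dimitriou (20 years) before Chaudhari (7 years).
Full order: Vasquez, Delgado, Dimitriou, Chaudhari.

Vasquez, Delgado, Dimitriou, Chaudhari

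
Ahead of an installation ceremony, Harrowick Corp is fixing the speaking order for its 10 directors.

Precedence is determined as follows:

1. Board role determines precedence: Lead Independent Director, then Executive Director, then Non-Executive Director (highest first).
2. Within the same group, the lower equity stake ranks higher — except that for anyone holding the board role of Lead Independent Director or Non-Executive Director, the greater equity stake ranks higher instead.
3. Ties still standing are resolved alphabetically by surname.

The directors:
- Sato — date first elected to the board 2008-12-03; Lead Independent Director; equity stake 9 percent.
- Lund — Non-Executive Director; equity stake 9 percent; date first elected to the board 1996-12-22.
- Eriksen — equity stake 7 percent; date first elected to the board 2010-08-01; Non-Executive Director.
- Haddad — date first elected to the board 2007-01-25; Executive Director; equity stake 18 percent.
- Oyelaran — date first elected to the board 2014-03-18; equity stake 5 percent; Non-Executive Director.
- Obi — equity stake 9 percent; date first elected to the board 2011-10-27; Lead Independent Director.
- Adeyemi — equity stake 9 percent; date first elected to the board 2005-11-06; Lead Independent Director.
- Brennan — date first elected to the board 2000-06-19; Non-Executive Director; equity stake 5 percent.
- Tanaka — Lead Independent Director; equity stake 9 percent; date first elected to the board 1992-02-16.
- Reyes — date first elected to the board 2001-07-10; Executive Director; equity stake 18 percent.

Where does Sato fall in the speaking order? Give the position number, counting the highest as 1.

3

By board role: Adeyemi, Obi, Sato and Tanaka (Lead Independent Director); then Haddad and Reyes (Executive Director); then Lund, Eriksen, Brennan and Oyelaran (Non-Executive Director).
Adeyemi, Obi, Sato and Tanaka all have equity stake 9 percent, so the next rule applies.
Among Adeyemi, Obi, Sato and Tanaka, alphabetically by surname: Adeyemi before Obi before Sato before Tanaka.
Haddad and Reyes both have equity stake 18 percent, so the next rule applies.
Among Haddad and Reyes, alphabetically by surname: Haddad before Reyes.
Among Lund, Eriksen, Brennan and Oyelaran, by equity stake (higher first) (reversed rule for this group): Lund (9 percent) before Eriksen (7 percent) before Brennan and Oyelaran (5 percent).
Among Brennan and Oyelaran, alphabetically by surname: Brennan before Oyelaran.
Order: Adeyemi, Obi, Sato, Tanaka, Haddad, Reyes, Lund, Eriksen, Brennan, Oyelaran. So position 3.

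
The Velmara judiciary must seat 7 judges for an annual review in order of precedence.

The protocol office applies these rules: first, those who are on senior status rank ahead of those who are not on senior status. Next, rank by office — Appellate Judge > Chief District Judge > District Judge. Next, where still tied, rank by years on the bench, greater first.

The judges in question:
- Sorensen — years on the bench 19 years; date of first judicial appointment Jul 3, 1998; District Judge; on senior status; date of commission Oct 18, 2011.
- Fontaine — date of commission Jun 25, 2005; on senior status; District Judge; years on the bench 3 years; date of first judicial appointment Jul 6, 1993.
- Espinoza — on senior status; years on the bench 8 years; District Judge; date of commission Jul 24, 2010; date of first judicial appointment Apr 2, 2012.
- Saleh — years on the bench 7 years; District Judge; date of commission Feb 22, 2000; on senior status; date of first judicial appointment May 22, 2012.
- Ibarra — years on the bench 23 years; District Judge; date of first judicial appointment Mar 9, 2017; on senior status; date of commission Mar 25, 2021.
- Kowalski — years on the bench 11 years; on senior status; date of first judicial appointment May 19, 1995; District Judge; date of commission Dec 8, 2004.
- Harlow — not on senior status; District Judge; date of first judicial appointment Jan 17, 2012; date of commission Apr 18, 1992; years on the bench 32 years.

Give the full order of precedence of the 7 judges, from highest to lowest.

Ibarra, Sorensen, Kowalski, Espinoza, Saleh, Fontaine, Harlow

By the first rule: Ibarra, Sorensen, Kowalski, Espinoza, Saleh and Fontaine (each on senior status); then Harlow (not on senior status).
Ibarra, Sorensen, Kowalski, Espinoza, Saleh and Fontaine are each District Judge, so the next rule applies.
Among Ibarra, Sorensen, Kowalski, Espinoza, Saleh and Fontaine, by years on the bench (higher first): Ibarra (23 years) before Sorensen (19 years) before Kowalski (11 years) before Espinoza (8 years) before Saleh (7 years) before Fontaine (3 years).
Full order: Ibarra, Sorensen, Kowalski, Espinoza, Saleh, Fontaine, Harlow.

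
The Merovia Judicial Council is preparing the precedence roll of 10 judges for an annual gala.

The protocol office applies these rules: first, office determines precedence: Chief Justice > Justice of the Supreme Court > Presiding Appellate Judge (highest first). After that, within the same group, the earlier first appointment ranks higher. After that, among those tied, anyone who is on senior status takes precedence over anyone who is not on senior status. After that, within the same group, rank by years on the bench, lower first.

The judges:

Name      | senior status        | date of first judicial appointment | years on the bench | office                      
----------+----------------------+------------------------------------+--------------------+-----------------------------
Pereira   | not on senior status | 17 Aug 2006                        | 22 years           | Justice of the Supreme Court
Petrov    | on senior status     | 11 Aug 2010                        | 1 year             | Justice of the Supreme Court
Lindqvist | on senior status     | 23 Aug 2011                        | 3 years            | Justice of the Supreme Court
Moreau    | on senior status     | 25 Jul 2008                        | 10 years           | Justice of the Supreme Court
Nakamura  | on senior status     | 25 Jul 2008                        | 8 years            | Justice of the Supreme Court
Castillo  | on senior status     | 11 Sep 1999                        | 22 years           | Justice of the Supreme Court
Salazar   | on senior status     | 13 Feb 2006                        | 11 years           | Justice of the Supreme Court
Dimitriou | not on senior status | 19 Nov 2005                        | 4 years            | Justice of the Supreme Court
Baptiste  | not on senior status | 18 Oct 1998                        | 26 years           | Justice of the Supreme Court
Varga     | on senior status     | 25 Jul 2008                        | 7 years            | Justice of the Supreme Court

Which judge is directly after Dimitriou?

Salazar

By office: Baptiste, Castillo, Dimitriou, Salazar, Pereira, Varga, Nakamura, Moreau, Petrov and Lindqvist (Justice of the Supreme Court).
Among Baptiste, Castillo, Dimitriou, Salazar, Pereira, Varga, Nakamura, Moreau, Petrov and Lindqvist, by date of first judicial appointment (earlier first): Baptiste (18 Oct 1998) before Castillo (11 Sep 1999) before Dimitriou (19 Nov 2005) before Salazar (13 Feb 2006) before Pereira (17 Aug 2006) before Varga, Nakamura and Moreau (25 Jul 2008) before Petrov (11 Aug 2010) before Lindqvist (23 Aug 2011).
Varga, Nakamura and Moreau are each on senior status, so the next rule applies.
Among Varga, Nakamura and Moreau, by years on the bench (lower first): Varga (7 years) before Nakamura (8 years) before Moreau (10 years).
Order: Baptiste, Castillo, Dimitriou, Salazar, Pereira, Varga, Nakamura, Moreau, Petrov, Lindqvist.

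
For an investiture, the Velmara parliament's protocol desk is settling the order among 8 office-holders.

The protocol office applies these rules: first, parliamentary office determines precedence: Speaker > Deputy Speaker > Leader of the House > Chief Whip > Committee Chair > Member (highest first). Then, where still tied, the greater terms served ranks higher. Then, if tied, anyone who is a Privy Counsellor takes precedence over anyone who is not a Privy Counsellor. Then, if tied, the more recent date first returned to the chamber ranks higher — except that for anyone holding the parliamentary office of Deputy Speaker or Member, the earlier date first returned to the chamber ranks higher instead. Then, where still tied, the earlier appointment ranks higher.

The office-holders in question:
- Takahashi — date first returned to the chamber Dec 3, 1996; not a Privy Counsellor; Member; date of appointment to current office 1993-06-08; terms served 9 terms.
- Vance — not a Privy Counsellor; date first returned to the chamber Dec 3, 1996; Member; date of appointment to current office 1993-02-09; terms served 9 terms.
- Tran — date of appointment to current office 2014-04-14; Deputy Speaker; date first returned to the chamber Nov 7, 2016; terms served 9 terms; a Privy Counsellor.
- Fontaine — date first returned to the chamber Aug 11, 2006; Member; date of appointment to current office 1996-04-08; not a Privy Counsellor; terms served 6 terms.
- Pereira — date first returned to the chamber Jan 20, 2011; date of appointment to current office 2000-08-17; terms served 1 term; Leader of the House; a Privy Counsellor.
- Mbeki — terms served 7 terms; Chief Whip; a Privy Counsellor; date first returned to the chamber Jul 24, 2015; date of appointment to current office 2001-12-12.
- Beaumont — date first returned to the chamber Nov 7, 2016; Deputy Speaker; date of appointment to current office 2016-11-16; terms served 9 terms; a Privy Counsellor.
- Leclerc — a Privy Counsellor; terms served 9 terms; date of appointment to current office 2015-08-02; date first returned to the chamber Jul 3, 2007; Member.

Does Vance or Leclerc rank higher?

Leclerc

By parliamentary office: Tran and Beaumont (Deputy Speaker); then Pereira (Leader of the House); then Mbeki (Chief Whip); then Leclerc, Vance, Takahashi and Fontaine (Member).
Tran and Beaumont both have terms served 9 terms, so the next rule applies.
Tran and Beaumont are each a Privy Counsellor, so the next rule applies.
Tran and Beaumont both have date first returned to the chamber Nov 7, 2016, so the next rule applies.
Among Tran and Beaumont, by date of appointment to current office (earlier first): Tran (2014-04-14) before Beaumont (2016-11-16).
Among Leclerc, Vance, Takahashi and Fontaine, by terms served (higher first): Leclerc, Vance and Takahashi (9 terms) before Fontaine (6 terms).
Among Leclerc, Vance and Takahashi, a Privy Counsellor before not a Privy Counsellor: Leclerc (a Privy Counsellor) before Vance and Takahashi (not a Privy Counsellor).
Vance and Takahashi both have date first returned to the chamber Dec 3, 1996, so the next rule applies.
Among Vance and Takahashi, by date of appointment to current office (earlier first): Vance (1993-02-09) before Takahashi (1993-06-08).
So Leclerc takes precedence.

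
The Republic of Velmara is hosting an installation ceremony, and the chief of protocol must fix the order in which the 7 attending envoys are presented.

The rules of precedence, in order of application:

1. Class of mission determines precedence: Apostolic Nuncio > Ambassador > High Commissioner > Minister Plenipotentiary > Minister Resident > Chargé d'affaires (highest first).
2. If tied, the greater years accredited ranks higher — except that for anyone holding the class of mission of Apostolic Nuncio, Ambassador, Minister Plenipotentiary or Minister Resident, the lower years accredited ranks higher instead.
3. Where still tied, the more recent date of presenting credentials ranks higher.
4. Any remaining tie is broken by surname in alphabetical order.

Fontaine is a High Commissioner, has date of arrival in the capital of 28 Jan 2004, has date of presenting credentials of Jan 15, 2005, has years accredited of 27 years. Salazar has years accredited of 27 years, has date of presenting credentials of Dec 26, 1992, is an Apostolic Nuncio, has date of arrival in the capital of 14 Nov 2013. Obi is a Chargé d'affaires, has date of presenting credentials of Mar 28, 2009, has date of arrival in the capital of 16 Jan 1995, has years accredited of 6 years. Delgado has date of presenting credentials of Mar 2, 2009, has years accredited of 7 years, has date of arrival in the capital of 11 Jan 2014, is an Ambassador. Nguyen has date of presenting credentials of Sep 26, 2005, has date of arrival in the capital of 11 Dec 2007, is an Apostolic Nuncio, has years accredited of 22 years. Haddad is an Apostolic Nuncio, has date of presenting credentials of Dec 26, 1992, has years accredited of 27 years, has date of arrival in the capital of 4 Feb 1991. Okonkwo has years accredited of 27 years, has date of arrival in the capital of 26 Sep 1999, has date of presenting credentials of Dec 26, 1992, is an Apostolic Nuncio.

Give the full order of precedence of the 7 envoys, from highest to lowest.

By class of mission: Nguyen, Haddad, Okonkwo and Salazar (Apostolic Nuncio); then Delgado (Ambassador); then Fontaine (High Commissioner); then Obi (Chargé d'affaires).
Among Nguyen, Haddad, Okonkwo and Salazar, by years accredited (lower first) (reversed rule for this group): Nguyen (22 years) before Haddad, Okonkwo and Salazar (27 years).
Haddad, Okonkwo and Salazar all have date of presenting credentials Dec 26, 1992, so the next rule applies.
Among Haddad, Okonkwo and Salazar, alphabetically by surname: Haddad before Okonkwo before Salazar.
Full order: Nguyen, Haddad, Okonkwo, Salazar, Delgado, Fontaine, Obi.

Nguyen, Haddad, Okonkwo, Salazar, Delgado, Fontaine, Obi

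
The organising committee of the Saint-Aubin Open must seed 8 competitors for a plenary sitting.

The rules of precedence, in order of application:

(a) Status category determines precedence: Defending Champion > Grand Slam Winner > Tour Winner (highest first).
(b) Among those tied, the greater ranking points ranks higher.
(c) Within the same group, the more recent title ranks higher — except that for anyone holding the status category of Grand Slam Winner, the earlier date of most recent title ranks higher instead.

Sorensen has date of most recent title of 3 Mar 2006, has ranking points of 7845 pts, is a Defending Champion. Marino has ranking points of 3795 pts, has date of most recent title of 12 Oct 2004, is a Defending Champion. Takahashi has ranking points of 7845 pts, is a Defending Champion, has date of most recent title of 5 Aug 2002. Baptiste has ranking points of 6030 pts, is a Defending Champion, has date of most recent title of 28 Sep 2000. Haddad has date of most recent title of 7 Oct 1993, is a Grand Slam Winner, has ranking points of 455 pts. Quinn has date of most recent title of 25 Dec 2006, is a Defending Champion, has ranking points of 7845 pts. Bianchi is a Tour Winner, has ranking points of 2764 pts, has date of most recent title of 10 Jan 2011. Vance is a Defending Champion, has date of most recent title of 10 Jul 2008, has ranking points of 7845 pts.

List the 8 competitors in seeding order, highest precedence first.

By status category: Vance, Quinn, Sorensen, Takahashi, Baptiste and Marino (Defending Champion); then Haddad (Grand Slam Winner); then Bianchi (Tour Winner).
Among Vance, Quinn, Sorensen, Takahashi, Baptiste and Marino, by ranking points (higher first): Vance, Quinn, Sorensen and Takahashi (7845 pts) before Baptiste (6030 pts) before Marino (3795 pts).
Among Vance, Quinn, Sorensen and Takahashi, by date of most recent title (later first): Vance (10 Jul 2008) before Quinn (25 Dec 2006) before Sorensen (3 Mar 2006) before Takahashi (5 Aug 2002).
Full order: Vance, Quinn, Sorensen, Takahashi, Baptiste, Marino, Haddad, Bianchi.

Vance, Quinn, Sorensen, Takahashi, Baptiste, Marino, Haddad, Bianchi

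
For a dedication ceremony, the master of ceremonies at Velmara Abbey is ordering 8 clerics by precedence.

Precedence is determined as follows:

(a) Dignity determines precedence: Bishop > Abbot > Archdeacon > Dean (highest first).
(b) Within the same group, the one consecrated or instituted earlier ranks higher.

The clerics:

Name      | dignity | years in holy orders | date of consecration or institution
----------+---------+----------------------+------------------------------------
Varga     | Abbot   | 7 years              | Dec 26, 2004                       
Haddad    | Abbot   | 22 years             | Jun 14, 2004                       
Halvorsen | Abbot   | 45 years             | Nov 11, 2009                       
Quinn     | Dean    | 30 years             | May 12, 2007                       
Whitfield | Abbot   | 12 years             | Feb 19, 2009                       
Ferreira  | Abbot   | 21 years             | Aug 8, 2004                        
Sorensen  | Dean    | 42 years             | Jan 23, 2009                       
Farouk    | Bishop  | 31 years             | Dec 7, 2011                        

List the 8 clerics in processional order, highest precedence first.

By dignity: Farouk (Bishop); then Haddad, Ferreira, Varga, Whitfield and Halvorsen (Abbot); then Quinn and Sorensen (Dean).
Among Haddad, Ferreira, Varga, Whitfield and Halvorsen, by date of consecration or institution (earlier first): Haddad (Jun 14, 2004) before Ferreira (Aug 8, 2004) before Varga (Dec 26, 2004) before Whitfield (Feb 19, 2009) before Halvorsen (Nov 11, 2009).
Among Quinn and Sorensen, by date of consecration or institution (earlier first): Quinn (May 12, 2007) before Sorensen (Jan 23, 2009).
Full order: Farouk, Haddad, Ferreira, Varga, Whitfield, Halvorsen, Quinn, Sorensen.

Farouk, Haddad, Ferreira, Varga, Whitfield, Halvorsen, Quinn, Sorensen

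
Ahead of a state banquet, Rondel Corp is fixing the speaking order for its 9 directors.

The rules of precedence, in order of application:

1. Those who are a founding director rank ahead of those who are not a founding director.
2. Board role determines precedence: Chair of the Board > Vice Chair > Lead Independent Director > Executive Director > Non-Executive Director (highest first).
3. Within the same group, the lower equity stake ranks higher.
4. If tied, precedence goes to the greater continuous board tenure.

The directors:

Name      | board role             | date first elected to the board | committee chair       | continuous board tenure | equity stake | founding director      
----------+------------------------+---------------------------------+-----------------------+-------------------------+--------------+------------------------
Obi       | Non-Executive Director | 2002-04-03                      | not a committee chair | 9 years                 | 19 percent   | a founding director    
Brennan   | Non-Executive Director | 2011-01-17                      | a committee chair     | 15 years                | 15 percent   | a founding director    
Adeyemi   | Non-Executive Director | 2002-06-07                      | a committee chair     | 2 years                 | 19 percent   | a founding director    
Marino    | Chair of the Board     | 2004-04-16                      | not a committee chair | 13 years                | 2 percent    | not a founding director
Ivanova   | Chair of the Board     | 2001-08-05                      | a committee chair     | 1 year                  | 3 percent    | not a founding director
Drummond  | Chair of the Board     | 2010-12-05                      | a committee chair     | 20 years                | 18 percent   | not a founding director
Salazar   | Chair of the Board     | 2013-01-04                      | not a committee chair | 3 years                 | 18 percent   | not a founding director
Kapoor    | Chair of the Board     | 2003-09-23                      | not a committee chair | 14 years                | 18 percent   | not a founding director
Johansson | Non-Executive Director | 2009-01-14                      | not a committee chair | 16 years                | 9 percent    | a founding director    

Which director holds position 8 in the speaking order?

By the first rule: Johansson, Brennan, Obi and Adeyemi (each a founding director); then Marino, Ivanova, Drummond, Kapoor and Salazar (each not a founding director).
Johansson, Brennan, Obi and Adeyemi are each Non-Executive Director, so the next rule applies.
Among Johansson, Brennan, Obi and Adeyemi, by equity stake (lower first): Johansson (9 percent) before Brennan (15 percent) before Obi and Adeyemi (19 percent).
Among Obi and Adeyemi, by continuous board tenure (higher first): Obi (9 years) before Adeyemi (2 years).
Marino, Ivanova, Drummond, Kapoor and Salazar are each Chair of the Board, so the next rule applies.
Among Marino, Ivanova, Drummond, Kapoor and Salazar, by equity stake (lower first): Marino (2 percent) before Ivanova (3 percent) before Drummond, Kapoor and Salazar (18 percent).
Among Drummond, Kapoor and Salazar, by continuous board tenure (higher first): Drummond (20 years) before Kapoor (14 years) before Salazar (3 years).
Order: Johansson, Brennan, Obi, Adeyemi, Marino, Ivanova, Drummond, Kapoor, Salazar.

Kapoor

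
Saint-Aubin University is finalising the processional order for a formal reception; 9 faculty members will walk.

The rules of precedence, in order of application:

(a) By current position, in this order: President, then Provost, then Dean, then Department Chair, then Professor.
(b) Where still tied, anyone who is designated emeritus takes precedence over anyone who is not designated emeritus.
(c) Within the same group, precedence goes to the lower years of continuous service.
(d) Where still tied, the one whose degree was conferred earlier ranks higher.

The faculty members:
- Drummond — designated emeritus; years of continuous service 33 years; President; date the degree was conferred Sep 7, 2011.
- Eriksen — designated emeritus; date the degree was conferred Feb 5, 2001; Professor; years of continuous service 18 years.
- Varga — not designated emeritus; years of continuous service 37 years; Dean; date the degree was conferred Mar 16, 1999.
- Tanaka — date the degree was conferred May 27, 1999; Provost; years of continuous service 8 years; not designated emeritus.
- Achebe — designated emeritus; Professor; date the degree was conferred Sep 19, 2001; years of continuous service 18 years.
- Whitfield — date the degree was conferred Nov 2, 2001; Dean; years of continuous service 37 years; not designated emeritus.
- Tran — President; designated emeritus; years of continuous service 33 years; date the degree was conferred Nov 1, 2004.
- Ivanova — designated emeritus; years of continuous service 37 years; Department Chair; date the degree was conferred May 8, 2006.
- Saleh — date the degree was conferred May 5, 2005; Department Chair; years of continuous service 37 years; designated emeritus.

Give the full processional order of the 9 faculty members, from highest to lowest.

Tran, Drummond, Tanaka, Varga, Whitfield, Saleh, Ivanova, Eriksen, Achebe

By current position: Tran and Drummond (President); then Tanaka (Provost); then Varga and Whitfield (Dean); then Saleh and Ivanova (Department Chair); then Eriksen and Achebe (Professor).
Tran and Drummond are each designated emeritus, so the next rule applies.
Tran and Drummond both have years of continuous service 33 years, so the next rule applies.
Among Tran and Drummond, by date the degree was conferred (earlier first): Tran (Nov 1, 2004) before Drummond (Sep 7, 2011).
Varga and Whitfield are each not designated emeritus, so the next rule applies.
Varga and Whitfield both have years of continuous service 37 years, so the next rule applies.
Among Varga and Whitfield, by date the degree was conferred (earlier first): Varga (Mar 16, 1999) before Whitfield (Nov 2, 2001).
Saleh and Ivanova are each designated emeritus, so the next rule applies.
Saleh and Ivanova both have years of continuous service 37 years, so the next rule applies.
Among Saleh and Ivanova, by date the degree was conferred (earlier first): Saleh (May 5, 2005) before Ivanova (May 8, 2006).
Eriksen and Achebe are each designated emeritus, so the next rule applies.
Eriksen and Achebe both have years of continuous service 18 years, so the next rule applies.
Among Eriksen and Achebe, by date the degree was conferred (earlier first): Eriksen (Feb 5, 2001) before Achebe (Sep 19, 2001).
Full order: Tran, Drummond, Tanaka, Varga, Whitfield, Saleh, Ivanova, Eriksen, Achebe.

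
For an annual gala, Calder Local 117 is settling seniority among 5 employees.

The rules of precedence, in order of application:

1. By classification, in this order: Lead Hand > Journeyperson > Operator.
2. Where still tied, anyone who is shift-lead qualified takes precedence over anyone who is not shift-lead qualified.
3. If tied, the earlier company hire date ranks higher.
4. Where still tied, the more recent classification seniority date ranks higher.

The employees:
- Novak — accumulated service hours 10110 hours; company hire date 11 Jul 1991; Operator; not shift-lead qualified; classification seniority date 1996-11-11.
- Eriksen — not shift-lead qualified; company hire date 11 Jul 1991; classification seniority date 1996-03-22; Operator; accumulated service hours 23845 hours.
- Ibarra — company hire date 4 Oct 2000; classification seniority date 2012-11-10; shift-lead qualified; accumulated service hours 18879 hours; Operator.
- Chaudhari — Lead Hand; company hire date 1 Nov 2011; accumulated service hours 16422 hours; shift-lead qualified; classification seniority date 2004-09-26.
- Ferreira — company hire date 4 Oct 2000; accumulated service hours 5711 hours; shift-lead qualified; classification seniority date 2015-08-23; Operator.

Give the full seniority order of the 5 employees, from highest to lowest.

Chaudhari, Ferreira, Ibarra, Novak, Eriksen

By classification: Chaudhari (Lead Hand); then Ferreira, Ibarra, Novak and Eriksen (Operator).
Among Ferreira, Ibarra, Novak and Eriksen, shift-lead qualified before not shift-lead qualified: Ferreira and Ibarra (shift-lead qualified) before Novak and Eriksen (not shift-lead qualified).
Ferreira and Ibarra both have company hire date 4 Oct 2000, so the next rule applies.
Among Ferreira and Ibarra, by classification seniority date (later first): Ferreira (2015-08-23) before Ibarra (2012-11-10).
Novak and Eriksen both have company hire date 11 Jul 1991, so the next rule applies.
Among Novak and Eriksen, by classification seniority date (later first): Novak (1996-11-11) before Eriksen (1996-03-22).
Full order: Chaudhari, Ferreira, Ibarra, Novak, Eriksen.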